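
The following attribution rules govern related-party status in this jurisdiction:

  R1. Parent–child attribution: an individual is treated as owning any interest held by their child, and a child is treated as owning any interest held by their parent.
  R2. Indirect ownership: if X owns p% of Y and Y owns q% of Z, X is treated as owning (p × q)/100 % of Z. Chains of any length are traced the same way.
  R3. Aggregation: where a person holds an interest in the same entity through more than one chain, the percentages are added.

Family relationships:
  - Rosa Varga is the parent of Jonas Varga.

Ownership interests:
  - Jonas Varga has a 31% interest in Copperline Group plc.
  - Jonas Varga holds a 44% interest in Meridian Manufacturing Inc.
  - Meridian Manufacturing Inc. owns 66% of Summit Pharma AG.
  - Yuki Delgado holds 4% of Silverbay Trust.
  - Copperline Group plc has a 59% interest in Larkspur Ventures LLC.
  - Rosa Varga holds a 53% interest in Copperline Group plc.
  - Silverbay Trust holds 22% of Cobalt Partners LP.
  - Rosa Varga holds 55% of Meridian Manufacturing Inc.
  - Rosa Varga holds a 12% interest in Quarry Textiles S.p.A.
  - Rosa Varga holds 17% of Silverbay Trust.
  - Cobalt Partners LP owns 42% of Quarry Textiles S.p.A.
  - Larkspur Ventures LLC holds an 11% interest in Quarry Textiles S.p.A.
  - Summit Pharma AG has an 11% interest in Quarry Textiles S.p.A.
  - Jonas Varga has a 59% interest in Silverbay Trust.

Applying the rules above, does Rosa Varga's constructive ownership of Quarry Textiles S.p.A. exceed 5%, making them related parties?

By parent–child attribution (R1), Rosa Varga is treated as also owning Jonas Varga's interest in Silverbay Trust, giving 17% + 59% = 76%.
By parent–child attribution (R1), Rosa Varga is treated as also owning Jonas Varga's interest in Meridian Manufacturing Inc, giving 55% + 44% = 99%.
By parent–child attribution (R1), Rosa Varga is treated as also owning Jonas Varga's interest in Copperline Group plc, giving 53% + 31% = 84%.
Chain via Silverbay Trust → Cobalt Partners LP (R2): 76% × 22% × 42% = 7.0224% of Quarry Textiles S.p.A.
Chain via Meridian Manufacturing Inc. → Summit Pharma AG (R2): 99% × 66% × 11% = 7.1874% of Quarry Textiles S.p.A.
Chain via Copperline Group plc → Larkspur Ventures LLC (R2): 84% × 59% × 11% = 5.4516% of Quarry Textiles S.p.A.
Direct interest in Quarry Textiles S.p.A: 12%.
Aggregating (R3): 7.0224% + 7.1874% + 5.4516% + 12% = 31.6614%.
31.6614% exceeds the 5% threshold, so Rosa is a related party to Quarry Textiles S.p.A.

Yes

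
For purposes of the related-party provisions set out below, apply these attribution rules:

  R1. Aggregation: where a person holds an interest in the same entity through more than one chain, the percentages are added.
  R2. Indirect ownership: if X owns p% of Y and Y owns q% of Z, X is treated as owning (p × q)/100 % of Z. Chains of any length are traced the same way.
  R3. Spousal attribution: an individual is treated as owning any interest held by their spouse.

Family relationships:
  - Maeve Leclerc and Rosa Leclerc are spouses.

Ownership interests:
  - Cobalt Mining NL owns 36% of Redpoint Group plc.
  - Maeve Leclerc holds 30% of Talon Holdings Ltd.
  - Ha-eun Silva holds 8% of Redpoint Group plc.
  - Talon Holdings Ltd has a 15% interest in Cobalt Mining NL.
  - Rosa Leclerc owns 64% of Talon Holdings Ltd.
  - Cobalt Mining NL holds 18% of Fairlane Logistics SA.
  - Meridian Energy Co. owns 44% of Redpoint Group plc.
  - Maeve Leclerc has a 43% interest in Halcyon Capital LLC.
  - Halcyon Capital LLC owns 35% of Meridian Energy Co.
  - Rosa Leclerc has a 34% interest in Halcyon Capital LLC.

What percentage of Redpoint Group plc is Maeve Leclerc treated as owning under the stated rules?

By spousal attribution (R3), Maeve Leclerc is treated as also owning Rosa Leclerc's interest in Halcyon Capital LLC, giving 43% + 34% = 77%.
By spousal attribution (R3), Maeve Leclerc is treated as also owning Rosa Leclerc's interest in Talon Holdings Ltd, giving 30% + 64% = 94%.
Chain via Halcyon Capital LLC → Meridian Energy Co. (R2): 77% × 35% × 44% = 11.858% of Redpoint Group plc.
Chain via Talon Holdings Ltd → Cobalt Mining NL (R2): 94% × 15% × 36% = 5.076% of Redpoint Group plc.
Aggregating (R1): 11.858% + 5.076% = 16.934%.

16.934%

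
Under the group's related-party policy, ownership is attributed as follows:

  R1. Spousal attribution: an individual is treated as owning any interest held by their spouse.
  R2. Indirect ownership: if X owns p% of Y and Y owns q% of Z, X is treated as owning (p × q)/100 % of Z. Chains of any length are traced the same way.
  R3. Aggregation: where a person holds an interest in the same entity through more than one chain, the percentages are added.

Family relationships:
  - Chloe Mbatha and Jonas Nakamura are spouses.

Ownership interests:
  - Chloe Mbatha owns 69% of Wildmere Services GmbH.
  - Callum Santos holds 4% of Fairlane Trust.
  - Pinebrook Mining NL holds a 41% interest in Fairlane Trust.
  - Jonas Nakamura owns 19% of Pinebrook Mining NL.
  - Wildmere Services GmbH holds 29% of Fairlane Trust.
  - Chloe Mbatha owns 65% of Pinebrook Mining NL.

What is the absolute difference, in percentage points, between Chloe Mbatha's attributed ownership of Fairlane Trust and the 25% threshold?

By spousal attribution (R1), Chloe Mbatha is treated as also owning Jonas Nakamura's interest in Pinebrook Mining NL, giving 65% + 19% = 84%.
Chain via Pinebrook Mining NL (R2): 84% × 41% = 34.44% of Fairlane Trust.
Chain via Wildmere Services GmbH (R2): 69% × 29% = 20.01% of Fairlane Trust.
Aggregating (R3): 34.44% + 20.01% = 54.45%.
54.45% exceeds the 25% threshold by 29.45 percentage points.

29.45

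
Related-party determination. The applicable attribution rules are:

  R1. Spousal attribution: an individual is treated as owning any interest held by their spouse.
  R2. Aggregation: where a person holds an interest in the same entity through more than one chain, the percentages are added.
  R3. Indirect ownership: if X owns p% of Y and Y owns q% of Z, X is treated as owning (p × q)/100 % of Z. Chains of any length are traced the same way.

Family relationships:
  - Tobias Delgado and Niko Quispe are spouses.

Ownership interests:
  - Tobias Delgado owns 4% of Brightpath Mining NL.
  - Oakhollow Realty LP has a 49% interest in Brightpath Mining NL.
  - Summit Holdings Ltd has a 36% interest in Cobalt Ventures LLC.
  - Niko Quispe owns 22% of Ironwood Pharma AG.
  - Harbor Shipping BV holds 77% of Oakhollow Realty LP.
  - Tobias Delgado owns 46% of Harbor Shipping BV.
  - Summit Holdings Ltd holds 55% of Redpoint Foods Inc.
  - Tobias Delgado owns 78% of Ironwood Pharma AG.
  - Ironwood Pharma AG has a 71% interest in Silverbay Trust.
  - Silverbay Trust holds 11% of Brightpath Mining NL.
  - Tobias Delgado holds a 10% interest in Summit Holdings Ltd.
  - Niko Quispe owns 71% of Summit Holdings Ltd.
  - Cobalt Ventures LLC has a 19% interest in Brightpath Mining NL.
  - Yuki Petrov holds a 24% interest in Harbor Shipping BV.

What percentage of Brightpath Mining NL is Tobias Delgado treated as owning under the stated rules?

By spousal attribution (R1), Tobias Delgado is treated as also owning Niko Quispe's interest in Ironwood Pharma AG, giving 78% + 22% = 100%.
By spousal attribution (R1), Tobias Delgado is treated as also owning Niko Quispe's interest in Summit Holdings Ltd, giving 10% + 71% = 81%.
Chain via Harbor Shipping BV → Oakhollow Realty LP (R3): 46% × 77% × 49% = 17.3558% of Brightpath Mining NL.
Chain via Ironwood Pharma AG → Silverbay Trust (R3): 100% × 71% × 11% = 7.81% of Brightpath Mining NL.
Chain via Summit Holdings Ltd → Cobalt Ventures LLC (R3): 81% × 36% × 19% = 5.5404% of Brightpath Mining NL.
Direct interest in Brightpath Mining NL: 4%.
Aggregating (R2): 17.3558% + 7.81% + 5.5404% + 4% = 34.7062%.

34.7062%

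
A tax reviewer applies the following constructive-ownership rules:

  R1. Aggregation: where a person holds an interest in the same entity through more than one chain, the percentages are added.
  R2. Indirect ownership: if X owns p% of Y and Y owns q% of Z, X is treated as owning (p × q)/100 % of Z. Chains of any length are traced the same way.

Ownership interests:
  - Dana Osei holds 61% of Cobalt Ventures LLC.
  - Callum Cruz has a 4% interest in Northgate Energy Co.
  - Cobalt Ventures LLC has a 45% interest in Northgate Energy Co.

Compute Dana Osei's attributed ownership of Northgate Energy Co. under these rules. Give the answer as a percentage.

Chain via Cobalt Ventures LLC (R2): 61% × 45% = 27.45% of Northgate Energy Co.

27.45%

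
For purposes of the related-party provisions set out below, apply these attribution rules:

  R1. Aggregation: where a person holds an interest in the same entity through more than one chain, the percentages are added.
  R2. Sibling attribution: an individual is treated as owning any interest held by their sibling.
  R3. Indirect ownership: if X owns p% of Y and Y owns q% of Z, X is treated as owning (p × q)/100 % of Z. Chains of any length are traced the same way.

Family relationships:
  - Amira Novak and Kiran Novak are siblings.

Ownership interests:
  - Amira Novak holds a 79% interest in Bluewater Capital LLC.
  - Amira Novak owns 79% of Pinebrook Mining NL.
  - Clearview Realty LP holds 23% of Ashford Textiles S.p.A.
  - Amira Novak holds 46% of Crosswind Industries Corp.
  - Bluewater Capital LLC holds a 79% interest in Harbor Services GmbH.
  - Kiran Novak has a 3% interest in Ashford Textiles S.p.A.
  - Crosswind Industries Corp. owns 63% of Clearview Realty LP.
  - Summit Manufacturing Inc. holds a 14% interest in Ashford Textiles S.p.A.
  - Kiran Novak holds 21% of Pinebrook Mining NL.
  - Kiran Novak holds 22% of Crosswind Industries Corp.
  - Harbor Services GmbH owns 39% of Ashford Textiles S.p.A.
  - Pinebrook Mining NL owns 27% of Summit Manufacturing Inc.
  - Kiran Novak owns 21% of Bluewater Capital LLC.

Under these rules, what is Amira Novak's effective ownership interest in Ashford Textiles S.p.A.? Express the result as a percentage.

By sibling attribution (R2), Amira Novak is treated as also owning Kiran Novak's interest in Pinebrook Mining NL, giving 79% + 21% = 100%.
By sibling attribution (R2), Amira Novak is treated as also owning Kiran Novak's interest in Crosswind Industries Corp, giving 46% + 22% = 68%.
By sibling attribution (R2), Amira Novak is treated as also owning Kiran Novak's interest in Bluewater Capital LLC, giving 79% + 21% = 100%.
By sibling attribution (R2), Amira Novak is treated as owning Kiran Novak's 3% interest in Ashford Textiles S.p.A.
Chain via Pinebrook Mining NL → Summit Manufacturing Inc. (R3): 100% × 27% × 14% = 3.78% of Ashford Textiles S.p.A.
Chain via Crosswind Industries Corp. → Clearview Realty LP (R3): 68% × 63% × 23% = 9.8532% of Ashford Textiles S.p.A.
Chain via Bluewater Capital LLC → Harbor Services GmbH (R3): 100% × 79% × 39% = 30.81% of Ashford Textiles S.p.A.
Direct interest in Ashford Textiles S.p.A: 3%.
Aggregating (R1): 3.78% + 9.8532% + 30.81% + 3% = 47.4432%.

47.4432%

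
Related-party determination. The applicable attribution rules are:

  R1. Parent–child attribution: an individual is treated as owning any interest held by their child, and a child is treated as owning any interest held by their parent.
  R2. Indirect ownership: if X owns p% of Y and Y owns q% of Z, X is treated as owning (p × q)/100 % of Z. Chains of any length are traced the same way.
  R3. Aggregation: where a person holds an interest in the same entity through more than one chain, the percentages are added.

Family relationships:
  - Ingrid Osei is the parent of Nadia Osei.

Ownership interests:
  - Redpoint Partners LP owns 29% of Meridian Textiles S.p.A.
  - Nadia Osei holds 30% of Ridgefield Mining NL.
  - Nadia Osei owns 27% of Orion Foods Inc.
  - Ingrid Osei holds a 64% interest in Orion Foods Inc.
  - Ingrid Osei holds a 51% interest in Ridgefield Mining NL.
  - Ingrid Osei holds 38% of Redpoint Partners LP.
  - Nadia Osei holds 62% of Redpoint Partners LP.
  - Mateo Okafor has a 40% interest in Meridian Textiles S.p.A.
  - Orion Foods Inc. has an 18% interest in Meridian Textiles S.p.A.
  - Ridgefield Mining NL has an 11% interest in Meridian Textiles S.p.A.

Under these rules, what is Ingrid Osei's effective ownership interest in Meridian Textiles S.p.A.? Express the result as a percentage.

54.29%

By parent–child attribution (R1), Ingrid Osei is treated as also owning Nadia Osei's interest in Redpoint Partners LP, giving 38% + 62% = 100%.
By parent–child attribution (R1), Ingrid Osei is treated as also owning Nadia Osei's interest in Ridgefield Mining NL, giving 51% + 30% = 81%.
By parent–child attribution (R1), Ingrid Osei is treated as also owning Nadia Osei's interest in Orion Foods Inc, giving 64% + 27% = 91%.
Chain via Redpoint Partners LP (R2): 100% × 29% = 29% of Meridian Textiles S.p.A.
Chain via Ridgefield Mining NL (R2): 81% × 11% = 8.91% of Meridian Textiles S.p.A.
Chain via Orion Foods Inc. (R2): 91% × 18% = 16.38% of Meridian Textiles S.p.A.
Aggregating (R3): 29% + 8.91% + 16.38% = 54.29%.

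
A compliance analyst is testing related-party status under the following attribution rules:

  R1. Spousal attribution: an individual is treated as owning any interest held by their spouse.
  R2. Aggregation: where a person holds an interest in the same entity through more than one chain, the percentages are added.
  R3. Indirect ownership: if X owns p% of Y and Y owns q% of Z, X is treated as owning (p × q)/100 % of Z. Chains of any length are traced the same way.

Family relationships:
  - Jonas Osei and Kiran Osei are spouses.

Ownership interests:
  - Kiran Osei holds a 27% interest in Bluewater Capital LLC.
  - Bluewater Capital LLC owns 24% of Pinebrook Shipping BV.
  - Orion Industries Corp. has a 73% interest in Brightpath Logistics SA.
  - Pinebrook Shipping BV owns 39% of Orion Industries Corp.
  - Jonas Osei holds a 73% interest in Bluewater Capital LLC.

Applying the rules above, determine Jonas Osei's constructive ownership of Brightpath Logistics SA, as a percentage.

6.8328%

By spousal attribution (R1), Jonas Osei is treated as also owning Kiran Osei's interest in Bluewater Capital LLC, giving 73% + 27% = 100%.
Chain via Bluewater Capital LLC → Pinebrook Shipping BV → Orion Industries Corp. (R3): 100% × 24% × 39% × 73% = 6.8328% of Brightpath Logistics SA.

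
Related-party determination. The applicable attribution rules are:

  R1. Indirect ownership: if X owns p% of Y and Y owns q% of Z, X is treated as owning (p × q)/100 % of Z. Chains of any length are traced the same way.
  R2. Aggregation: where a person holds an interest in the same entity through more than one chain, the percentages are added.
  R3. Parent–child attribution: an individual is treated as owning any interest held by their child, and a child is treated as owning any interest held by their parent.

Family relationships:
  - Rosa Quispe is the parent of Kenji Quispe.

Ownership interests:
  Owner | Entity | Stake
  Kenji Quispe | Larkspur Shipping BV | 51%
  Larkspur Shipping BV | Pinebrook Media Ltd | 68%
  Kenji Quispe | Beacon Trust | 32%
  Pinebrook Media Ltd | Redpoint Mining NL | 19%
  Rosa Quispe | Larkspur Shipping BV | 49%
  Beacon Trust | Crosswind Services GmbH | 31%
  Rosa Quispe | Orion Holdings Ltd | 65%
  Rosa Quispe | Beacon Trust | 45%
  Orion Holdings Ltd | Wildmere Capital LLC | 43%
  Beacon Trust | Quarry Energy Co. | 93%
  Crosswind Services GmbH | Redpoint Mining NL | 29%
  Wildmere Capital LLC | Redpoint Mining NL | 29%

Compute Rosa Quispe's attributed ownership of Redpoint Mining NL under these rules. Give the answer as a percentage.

By parent–child attribution (R3), Rosa Quispe is treated as also owning Kenji Quispe's interest in Beacon Trust, giving 45% + 32% = 77%.
By parent–child attribution (R3), Rosa Quispe is treated as also owning Kenji Quispe's interest in Larkspur Shipping BV, giving 49% + 51% = 100%.
Chain via Beacon Trust → Crosswind Services GmbH (R1): 77% × 31% × 29% = 6.9223% of Redpoint Mining NL.
Chain via Orion Holdings Ltd → Wildmere Capital LLC (R1): 65% × 43% × 29% = 8.1055% of Redpoint Mining NL.
Chain via Larkspur Shipping BV → Pinebrook Media Ltd (R1): 100% × 68% × 19% = 12.92% of Redpoint Mining NL.
Aggregating (R2): 6.9223% + 8.1055% + 12.92% = 27.9478%.

27.9478%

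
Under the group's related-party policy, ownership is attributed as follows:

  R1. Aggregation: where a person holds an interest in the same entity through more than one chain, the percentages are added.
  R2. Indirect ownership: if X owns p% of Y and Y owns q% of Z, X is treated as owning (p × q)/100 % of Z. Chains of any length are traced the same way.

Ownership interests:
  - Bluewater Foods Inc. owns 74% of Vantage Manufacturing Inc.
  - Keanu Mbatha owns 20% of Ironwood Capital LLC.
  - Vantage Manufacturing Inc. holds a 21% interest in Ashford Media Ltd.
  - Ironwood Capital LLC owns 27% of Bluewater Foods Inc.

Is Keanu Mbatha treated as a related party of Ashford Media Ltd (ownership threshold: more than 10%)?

No

Chain via Ironwood Capital LLC → Bluewater Foods Inc. → Vantage Manufacturing Inc. (R2): 20% × 27% × 74% × 21% = 0.83916% of Ashford Media Ltd.
0.83916% does not exceed the 10% threshold, so Keanu is not a related party to Ashford Media Ltd.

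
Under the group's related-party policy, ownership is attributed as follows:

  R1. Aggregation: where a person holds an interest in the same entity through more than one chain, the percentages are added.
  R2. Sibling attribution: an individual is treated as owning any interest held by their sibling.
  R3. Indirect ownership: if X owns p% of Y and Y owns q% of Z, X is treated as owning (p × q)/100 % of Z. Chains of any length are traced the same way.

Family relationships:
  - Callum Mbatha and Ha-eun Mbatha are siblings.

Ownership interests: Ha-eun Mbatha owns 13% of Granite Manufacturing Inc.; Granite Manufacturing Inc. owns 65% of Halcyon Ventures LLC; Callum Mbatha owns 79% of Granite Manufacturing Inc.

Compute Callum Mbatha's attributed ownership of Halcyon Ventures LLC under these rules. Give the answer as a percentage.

59.8%

By sibling attribution (R2), Callum Mbatha is treated as also owning Ha-eun Mbatha's interest in Granite Manufacturing Inc, giving 79% + 13% = 92%.
Chain via Granite Manufacturing Inc. (R3): 92% × 65% = 59.8% of Halcyon Ventures LLC.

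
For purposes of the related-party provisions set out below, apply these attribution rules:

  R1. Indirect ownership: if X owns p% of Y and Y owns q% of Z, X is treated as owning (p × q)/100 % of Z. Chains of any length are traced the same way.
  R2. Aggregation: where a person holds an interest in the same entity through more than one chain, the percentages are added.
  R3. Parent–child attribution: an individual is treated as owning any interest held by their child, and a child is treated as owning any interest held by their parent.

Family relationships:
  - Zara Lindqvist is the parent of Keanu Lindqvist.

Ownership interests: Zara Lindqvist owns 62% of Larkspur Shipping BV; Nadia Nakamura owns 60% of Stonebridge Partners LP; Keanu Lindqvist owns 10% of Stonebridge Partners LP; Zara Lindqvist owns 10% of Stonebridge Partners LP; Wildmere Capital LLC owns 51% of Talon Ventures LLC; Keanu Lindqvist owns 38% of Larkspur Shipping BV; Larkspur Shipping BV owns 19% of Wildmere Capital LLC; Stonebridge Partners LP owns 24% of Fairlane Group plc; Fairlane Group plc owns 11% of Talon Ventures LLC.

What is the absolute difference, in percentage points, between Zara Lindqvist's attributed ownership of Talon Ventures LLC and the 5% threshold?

By parent–child attribution (R3), Zara Lindqvist is treated as also owning Keanu Lindqvist's interest in Larkspur Shipping BV, giving 62% + 38% = 100%.
By parent–child attribution (R3), Zara Lindqvist is treated as also owning Keanu Lindqvist's interest in Stonebridge Partners LP, giving 10% + 10% = 20%.
Chain via Larkspur Shipping BV → Wildmere Capital LLC (R1): 100% × 19% × 51% = 9.69% of Talon Ventures LLC.
Chain via Stonebridge Partners LP → Fairlane Group plc (R1): 20% × 24% × 11% = 0.528% of Talon Ventures LLC.
Aggregating (R2): 9.69% + 0.528% = 10.218%.
10.218% exceeds the 5% threshold by 5.218 percentage points.

5.218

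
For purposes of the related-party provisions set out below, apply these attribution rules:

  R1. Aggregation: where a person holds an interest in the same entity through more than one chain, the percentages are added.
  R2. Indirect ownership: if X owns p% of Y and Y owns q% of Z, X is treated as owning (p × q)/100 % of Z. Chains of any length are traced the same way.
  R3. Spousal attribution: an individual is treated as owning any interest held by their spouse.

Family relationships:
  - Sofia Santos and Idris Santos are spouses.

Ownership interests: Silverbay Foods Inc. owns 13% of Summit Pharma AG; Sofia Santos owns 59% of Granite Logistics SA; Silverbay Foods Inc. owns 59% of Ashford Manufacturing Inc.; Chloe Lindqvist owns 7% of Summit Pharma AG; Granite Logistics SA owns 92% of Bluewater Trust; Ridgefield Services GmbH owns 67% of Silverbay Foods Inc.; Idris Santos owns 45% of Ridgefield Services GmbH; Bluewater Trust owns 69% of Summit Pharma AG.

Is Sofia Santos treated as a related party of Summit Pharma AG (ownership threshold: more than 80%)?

No

By spousal attribution (R3), Sofia Santos is treated as owning Idris Santos's 45% interest in Ridgefield Services GmbH.
Chain via Granite Logistics SA → Bluewater Trust (R2): 59% × 92% × 69% = 37.4532% of Summit Pharma AG.
Chain via Ridgefield Services GmbH → Silverbay Foods Inc. (R2): 45% × 67% × 13% = 3.9195% of Summit Pharma AG.
Aggregating (R1): 37.4532% + 3.9195% = 41.3727%.
41.3727% does not exceed the 80% threshold, so Sofia is not a related party to Summit Pharma AG.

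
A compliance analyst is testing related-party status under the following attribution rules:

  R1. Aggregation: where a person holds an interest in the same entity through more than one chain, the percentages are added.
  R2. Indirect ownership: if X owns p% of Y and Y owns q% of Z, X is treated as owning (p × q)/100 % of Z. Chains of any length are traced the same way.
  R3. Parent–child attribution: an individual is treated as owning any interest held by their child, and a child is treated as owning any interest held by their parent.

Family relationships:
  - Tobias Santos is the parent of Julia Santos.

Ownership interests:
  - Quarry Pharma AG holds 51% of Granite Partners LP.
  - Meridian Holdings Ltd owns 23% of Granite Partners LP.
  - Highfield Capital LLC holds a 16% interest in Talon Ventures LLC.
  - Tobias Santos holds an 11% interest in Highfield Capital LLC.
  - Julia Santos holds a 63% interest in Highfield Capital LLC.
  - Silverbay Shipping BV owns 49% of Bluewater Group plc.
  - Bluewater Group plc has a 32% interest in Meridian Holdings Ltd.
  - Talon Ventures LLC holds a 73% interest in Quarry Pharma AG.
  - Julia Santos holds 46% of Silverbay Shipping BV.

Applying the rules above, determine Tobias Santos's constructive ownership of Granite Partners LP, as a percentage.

6.066976%

By parent–child attribution (R3), Tobias Santos is treated as also owning Julia Santos's interest in Highfield Capital LLC, giving 11% + 63% = 74%.
By parent–child attribution (R3), Tobias Santos is treated as owning Julia Santos's 46% interest in Silverbay Shipping BV.
Chain via Highfield Capital LLC → Talon Ventures LLC → Quarry Pharma AG (R2): 74% × 16% × 73% × 51% = 4.408032% of Granite Partners LP.
Chain via Silverbay Shipping BV → Bluewater Group plc → Meridian Holdings Ltd (R2): 46% × 49% × 32% × 23% = 1.658944% of Granite Partners LP.
Aggregating (R1): 4.408032% + 1.658944% = 6.066976%.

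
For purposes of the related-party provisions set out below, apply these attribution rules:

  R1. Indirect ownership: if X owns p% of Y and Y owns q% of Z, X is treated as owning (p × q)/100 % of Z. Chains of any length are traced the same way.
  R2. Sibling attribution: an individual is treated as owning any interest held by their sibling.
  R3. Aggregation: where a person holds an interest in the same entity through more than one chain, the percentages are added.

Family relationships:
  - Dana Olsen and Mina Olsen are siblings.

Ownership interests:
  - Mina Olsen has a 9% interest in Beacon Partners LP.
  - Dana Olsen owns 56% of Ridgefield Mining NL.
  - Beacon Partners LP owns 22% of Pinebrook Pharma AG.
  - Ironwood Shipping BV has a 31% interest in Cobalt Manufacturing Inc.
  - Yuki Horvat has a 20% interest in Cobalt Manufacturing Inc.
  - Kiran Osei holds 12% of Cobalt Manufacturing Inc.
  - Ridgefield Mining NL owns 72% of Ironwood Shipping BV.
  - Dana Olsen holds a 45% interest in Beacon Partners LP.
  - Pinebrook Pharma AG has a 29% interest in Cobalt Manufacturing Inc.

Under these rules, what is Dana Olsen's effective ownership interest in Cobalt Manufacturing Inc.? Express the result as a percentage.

15.9444%

By sibling attribution (R2), Dana Olsen is treated as also owning Mina Olsen's interest in Beacon Partners LP, giving 45% + 9% = 54%.
Chain via Beacon Partners LP → Pinebrook Pharma AG (R1): 54% × 22% × 29% = 3.4452% of Cobalt Manufacturing Inc.
Chain via Ridgefield Mining NL → Ironwood Shipping BV (R1): 56% × 72% × 31% = 12.4992% of Cobalt Manufacturing Inc.
Aggregating (R3): 3.4452% + 12.4992% = 15.9444%.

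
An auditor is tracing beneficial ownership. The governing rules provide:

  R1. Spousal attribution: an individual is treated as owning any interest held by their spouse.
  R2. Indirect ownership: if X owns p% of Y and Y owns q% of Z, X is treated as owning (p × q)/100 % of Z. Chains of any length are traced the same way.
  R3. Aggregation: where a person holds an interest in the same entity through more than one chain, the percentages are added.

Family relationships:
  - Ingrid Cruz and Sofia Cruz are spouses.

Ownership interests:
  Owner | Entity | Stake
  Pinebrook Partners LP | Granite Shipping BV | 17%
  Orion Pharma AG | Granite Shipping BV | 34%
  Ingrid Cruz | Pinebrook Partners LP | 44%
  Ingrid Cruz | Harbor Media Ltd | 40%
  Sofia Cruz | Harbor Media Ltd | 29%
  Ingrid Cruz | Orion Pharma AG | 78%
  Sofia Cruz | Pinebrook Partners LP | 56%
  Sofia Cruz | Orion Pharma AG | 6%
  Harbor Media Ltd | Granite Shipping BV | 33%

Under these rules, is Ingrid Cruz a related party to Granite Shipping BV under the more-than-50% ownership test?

Yes

By spousal attribution (R1), Ingrid Cruz is treated as also owning Sofia Cruz's interest in Harbor Media Ltd, giving 40% + 29% = 69%.
By spousal attribution (R1), Ingrid Cruz is treated as also owning Sofia Cruz's interest in Orion Pharma AG, giving 78% + 6% = 84%.
By spousal attribution (R1), Ingrid Cruz is treated as also owning Sofia Cruz's interest in Pinebrook Partners LP, giving 44% + 56% = 100%.
Chain via Harbor Media Ltd (R2): 69% × 33% = 22.77% of Granite Shipping BV.
Chain via Orion Pharma AG (R2): 84% × 34% = 28.56% of Granite Shipping BV.
Chain via Pinebrook Partners LP (R2): 100% × 17% = 17% of Granite Shipping BV.
Aggregating (R3): 22.77% + 28.56% + 17% = 68.33%.
68.33% exceeds the 50% threshold, so Ingrid is a related party to Granite Shipping BV.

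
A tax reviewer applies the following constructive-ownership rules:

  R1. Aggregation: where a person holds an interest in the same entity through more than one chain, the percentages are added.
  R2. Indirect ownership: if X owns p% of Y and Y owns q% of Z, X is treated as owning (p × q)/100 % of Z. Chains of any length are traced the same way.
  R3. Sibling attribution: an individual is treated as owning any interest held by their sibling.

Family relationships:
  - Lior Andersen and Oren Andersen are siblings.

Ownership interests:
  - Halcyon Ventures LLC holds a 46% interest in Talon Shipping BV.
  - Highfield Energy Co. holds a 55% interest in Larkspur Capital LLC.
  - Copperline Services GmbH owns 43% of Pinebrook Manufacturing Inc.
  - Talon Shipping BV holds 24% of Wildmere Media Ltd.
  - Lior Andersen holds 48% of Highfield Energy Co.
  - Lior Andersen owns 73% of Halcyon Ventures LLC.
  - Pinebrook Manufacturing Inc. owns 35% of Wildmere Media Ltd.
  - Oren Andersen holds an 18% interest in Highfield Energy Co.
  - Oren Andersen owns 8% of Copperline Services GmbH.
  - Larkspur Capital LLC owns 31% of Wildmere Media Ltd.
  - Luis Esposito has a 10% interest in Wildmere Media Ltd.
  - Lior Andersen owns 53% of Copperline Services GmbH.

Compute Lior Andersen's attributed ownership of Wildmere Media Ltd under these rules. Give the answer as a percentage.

28.4927%

By sibling attribution (R3), Lior Andersen is treated as also owning Oren Andersen's interest in Copperline Services GmbH, giving 53% + 8% = 61%.
By sibling attribution (R3), Lior Andersen is treated as also owning Oren Andersen's interest in Highfield Energy Co, giving 48% + 18% = 66%.
Chain via Halcyon Ventures LLC → Talon Shipping BV (R2): 73% × 46% × 24% = 8.0592% of Wildmere Media Ltd.
Chain via Copperline Services GmbH → Pinebrook Manufacturing Inc. (R2): 61% × 43% × 35% = 9.1805% of Wildmere Media Ltd.
Chain via Highfield Energy Co. → Larkspur Capital LLC (R2): 66% × 55% × 31% = 11.253% of Wildmere Media Ltd.
Aggregating (R1): 8.0592% + 9.1805% + 11.253% = 28.4927%.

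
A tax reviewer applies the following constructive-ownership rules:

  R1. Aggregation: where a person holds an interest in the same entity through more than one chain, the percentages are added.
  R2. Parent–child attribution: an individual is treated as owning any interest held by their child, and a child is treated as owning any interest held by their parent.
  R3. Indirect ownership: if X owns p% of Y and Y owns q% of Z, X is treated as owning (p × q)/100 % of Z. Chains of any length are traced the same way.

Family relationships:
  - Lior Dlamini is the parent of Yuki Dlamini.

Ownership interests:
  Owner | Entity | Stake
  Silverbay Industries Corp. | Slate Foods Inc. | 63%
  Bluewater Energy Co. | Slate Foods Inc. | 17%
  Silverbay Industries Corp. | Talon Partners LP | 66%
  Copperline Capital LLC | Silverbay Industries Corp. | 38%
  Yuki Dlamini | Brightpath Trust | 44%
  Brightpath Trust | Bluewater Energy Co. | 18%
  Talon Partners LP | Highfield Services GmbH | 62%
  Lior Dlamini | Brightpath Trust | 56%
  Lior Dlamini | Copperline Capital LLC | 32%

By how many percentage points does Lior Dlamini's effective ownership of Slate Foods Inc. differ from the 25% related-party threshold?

By parent–child attribution (R2), Lior Dlamini is treated as also owning Yuki Dlamini's interest in Brightpath Trust, giving 56% + 44% = 100%.
Chain via Brightpath Trust → Bluewater Energy Co. (R3): 100% × 18% × 17% = 3.06% of Slate Foods Inc.
Chain via Copperline Capital LLC → Silverbay Industries Corp. (R3): 32% × 38% × 63% = 7.6608% of Slate Foods Inc.
Aggregating (R1): 3.06% + 7.6608% = 10.7208%.
10.7208% falls short of the 25% threshold by 14.2792 percentage points.

14.2792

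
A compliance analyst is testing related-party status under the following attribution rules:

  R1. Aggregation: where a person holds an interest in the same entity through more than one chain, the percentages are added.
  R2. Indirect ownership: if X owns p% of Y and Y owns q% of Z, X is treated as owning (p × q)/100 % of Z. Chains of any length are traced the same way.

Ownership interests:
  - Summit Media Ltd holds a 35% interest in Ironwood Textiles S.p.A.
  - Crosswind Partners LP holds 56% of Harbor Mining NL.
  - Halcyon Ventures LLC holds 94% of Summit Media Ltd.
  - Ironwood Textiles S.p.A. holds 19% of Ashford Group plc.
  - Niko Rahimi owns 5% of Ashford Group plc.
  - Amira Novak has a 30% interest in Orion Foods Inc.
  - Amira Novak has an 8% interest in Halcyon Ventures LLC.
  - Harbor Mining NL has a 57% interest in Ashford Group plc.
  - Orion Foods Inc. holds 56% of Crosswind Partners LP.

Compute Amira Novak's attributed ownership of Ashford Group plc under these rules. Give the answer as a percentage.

5.86264%

Chain via Halcyon Ventures LLC → Summit Media Ltd → Ironwood Textiles S.p.A. (R2): 8% × 94% × 35% × 19% = 0.50008% of Ashford Group plc.
Chain via Orion Foods Inc. → Crosswind Partners LP → Harbor Mining NL (R2): 30% × 56% × 56% × 57% = 5.36256% of Ashford Group plc.
Aggregating (R1): 0.50008% + 5.36256% = 5.86264%.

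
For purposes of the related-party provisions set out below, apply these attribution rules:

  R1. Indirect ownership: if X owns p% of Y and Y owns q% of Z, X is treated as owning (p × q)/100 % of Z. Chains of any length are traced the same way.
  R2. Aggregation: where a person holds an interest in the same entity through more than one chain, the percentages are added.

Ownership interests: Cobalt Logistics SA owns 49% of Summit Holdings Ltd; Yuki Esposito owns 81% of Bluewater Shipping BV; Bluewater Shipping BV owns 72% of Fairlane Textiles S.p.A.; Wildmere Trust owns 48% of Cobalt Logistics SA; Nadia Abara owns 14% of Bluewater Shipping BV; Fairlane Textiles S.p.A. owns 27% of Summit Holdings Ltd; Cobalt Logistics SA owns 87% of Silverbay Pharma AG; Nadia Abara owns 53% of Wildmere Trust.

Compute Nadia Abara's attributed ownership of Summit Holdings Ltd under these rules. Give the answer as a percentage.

15.1872%

Chain via Bluewater Shipping BV → Fairlane Textiles S.p.A. (R1): 14% × 72% × 27% = 2.7216% of Summit Holdings Ltd.
Chain via Wildmere Trust → Cobalt Logistics SA (R1): 53% × 48% × 49% = 12.4656% of Summit Holdings Ltd.
Aggregating (R2): 2.7216% + 12.4656% = 15.1872%.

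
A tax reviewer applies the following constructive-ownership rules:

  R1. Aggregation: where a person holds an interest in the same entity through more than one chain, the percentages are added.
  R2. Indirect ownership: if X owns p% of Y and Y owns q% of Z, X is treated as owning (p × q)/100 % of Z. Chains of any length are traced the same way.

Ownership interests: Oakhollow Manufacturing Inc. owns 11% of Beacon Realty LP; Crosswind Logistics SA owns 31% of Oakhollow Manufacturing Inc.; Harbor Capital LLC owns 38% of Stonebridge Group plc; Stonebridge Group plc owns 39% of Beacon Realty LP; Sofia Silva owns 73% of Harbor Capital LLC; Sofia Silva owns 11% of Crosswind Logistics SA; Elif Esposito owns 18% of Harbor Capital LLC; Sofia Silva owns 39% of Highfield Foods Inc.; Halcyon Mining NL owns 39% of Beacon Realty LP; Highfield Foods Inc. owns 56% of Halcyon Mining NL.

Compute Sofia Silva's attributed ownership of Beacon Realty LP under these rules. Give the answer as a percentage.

19.7113%

Chain via Highfield Foods Inc. → Halcyon Mining NL (R2): 39% × 56% × 39% = 8.5176% of Beacon Realty LP.
Chain via Crosswind Logistics SA → Oakhollow Manufacturing Inc. (R2): 11% × 31% × 11% = 0.3751% of Beacon Realty LP.
Chain via Harbor Capital LLC → Stonebridge Group plc (R2): 73% × 38% × 39% = 10.8186% of Beacon Realty LP.
Aggregating (R1): 8.5176% + 0.3751% + 10.8186% = 19.7113%.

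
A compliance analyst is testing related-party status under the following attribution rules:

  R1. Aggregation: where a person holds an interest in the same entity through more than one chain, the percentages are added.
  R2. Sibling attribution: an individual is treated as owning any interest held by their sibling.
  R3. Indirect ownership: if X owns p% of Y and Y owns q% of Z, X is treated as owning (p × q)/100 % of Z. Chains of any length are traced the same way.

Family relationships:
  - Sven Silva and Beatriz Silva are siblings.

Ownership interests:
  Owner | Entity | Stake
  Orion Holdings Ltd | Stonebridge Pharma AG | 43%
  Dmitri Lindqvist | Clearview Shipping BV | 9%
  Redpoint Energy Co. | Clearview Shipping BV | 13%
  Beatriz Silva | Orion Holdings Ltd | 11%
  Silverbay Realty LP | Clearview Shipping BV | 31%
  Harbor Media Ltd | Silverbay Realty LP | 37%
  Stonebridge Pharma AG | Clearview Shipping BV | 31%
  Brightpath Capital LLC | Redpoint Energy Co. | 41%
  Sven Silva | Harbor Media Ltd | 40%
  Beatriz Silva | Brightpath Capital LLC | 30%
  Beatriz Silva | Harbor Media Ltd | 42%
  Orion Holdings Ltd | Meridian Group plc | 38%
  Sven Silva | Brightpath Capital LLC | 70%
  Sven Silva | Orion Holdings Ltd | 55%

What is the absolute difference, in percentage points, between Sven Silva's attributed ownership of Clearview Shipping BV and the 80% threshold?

56.4668

By sibling attribution (R2), Sven Silva is treated as also owning Beatriz Silva's interest in Orion Holdings Ltd, giving 55% + 11% = 66%.
By sibling attribution (R2), Sven Silva is treated as also owning Beatriz Silva's interest in Brightpath Capital LLC, giving 70% + 30% = 100%.
By sibling attribution (R2), Sven Silva is treated as also owning Beatriz Silva's interest in Harbor Media Ltd, giving 40% + 42% = 82%.
Chain via Orion Holdings Ltd → Stonebridge Pharma AG (R3): 66% × 43% × 31% = 8.7978% of Clearview Shipping BV.
Chain via Brightpath Capital LLC → Redpoint Energy Co. (R3): 100% × 41% × 13% = 5.33% of Clearview Shipping BV.
Chain via Harbor Media Ltd → Silverbay Realty LP (R3): 82% × 37% × 31% = 9.4054% of Clearview Shipping BV.
Aggregating (R1): 8.7978% + 5.33% + 9.4054% = 23.5332%.
23.5332% falls short of the 80% threshold by 56.4668 percentage points.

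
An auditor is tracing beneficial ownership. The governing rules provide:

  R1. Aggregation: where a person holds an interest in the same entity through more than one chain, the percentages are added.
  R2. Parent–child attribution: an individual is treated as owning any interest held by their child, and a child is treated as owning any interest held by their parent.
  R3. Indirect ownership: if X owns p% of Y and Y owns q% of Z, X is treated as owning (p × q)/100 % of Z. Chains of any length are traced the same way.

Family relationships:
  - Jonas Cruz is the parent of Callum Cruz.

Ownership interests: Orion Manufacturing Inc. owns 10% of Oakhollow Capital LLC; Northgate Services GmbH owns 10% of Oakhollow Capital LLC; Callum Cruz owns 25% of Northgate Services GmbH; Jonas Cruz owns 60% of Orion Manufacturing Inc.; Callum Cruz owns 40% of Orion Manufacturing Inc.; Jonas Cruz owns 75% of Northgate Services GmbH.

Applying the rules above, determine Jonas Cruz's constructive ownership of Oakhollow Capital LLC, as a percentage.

By parent–child attribution (R2), Jonas Cruz is treated as also owning Callum Cruz's interest in Orion Manufacturing Inc, giving 60% + 40% = 100%.
By parent–child attribution (R2), Jonas Cruz is treated as also owning Callum Cruz's interest in Northgate Services GmbH, giving 75% + 25% = 100%.
Chain via Orion Manufacturing Inc. (R3): 100% × 10% = 10% of Oakhollow Capital LLC.
Chain via Northgate Services GmbH (R3): 100% × 10% = 10% of Oakhollow Capital LLC.
Aggregating (R1): 10% + 10% = 20%.

20%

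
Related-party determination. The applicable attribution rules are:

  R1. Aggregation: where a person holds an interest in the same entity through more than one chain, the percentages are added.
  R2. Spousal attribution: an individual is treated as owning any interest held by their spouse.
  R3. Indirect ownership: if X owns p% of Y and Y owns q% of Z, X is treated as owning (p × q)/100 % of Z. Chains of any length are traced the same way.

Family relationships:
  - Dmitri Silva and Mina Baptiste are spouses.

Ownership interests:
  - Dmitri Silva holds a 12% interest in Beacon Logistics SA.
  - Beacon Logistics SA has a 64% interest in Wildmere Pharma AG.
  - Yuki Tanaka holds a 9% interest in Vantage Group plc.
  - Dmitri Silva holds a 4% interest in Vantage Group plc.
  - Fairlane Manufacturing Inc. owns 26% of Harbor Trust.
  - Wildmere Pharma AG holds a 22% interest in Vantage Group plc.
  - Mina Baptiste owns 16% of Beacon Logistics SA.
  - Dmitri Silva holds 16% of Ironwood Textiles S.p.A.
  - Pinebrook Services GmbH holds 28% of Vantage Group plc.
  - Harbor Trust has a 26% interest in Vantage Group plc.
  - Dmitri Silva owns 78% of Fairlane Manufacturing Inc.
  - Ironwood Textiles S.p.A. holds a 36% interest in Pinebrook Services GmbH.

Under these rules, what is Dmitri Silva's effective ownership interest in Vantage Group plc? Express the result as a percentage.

By spousal attribution (R2), Dmitri Silva is treated as also owning Mina Baptiste's interest in Beacon Logistics SA, giving 12% + 16% = 28%.
Chain via Beacon Logistics SA → Wildmere Pharma AG (R3): 28% × 64% × 22% = 3.9424% of Vantage Group plc.
Chain via Ironwood Textiles S.p.A. → Pinebrook Services GmbH (R3): 16% × 36% × 28% = 1.6128% of Vantage Group plc.
Chain via Fairlane Manufacturing Inc. → Harbor Trust (R3): 78% × 26% × 26% = 5.2728% of Vantage Group plc.
Direct interest in Vantage Group plc: 4%.
Aggregating (R1): 3.9424% + 1.6128% + 5.2728% + 4% = 14.828%.

14.828%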